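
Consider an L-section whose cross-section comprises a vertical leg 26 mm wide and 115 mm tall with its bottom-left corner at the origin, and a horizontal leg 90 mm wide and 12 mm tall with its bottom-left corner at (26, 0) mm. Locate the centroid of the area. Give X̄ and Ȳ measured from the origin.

Part | A | x̄ᵢ | ȳᵢ | A·x̄ᵢ | A·ȳᵢ
vertical leg | 2990.00 | 13.00 | 57.50 | 38870.00 | 171925.00
horizontal leg | 1080.00 | 71.00 | 6.00 | 76680.00 | 6480.00
Σ | 4070.00 |  |  | 115550.00 | 178405.00
X̄ = 115550.00 / 4070.00 = 28.39 mm
Ȳ = 178405.00 / 4070.00 = 43.83 mm

X̄ = 28.39 mm, Ȳ = 43.83 mm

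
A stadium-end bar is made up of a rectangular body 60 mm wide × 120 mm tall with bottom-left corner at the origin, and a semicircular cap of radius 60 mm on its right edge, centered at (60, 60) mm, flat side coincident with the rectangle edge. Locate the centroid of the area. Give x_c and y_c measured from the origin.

rectangular body: A = 60 × 120 = 7200.00, centroid at (30.00, 60.00).
semicircular end: A = ½π·60² = 5654.87, centroid at (85.46, 60.00).
ΣA = 12854.87 mm²
ΣAx_c = (7200.00)(30.00) + (5654.87)(85.46) = 699292.01 mm³
ΣAy_c = (7200.00)(60.00) + (5654.87)(60.00) = 771292.01 mm³
x_c = 699292.01 / 12854.87 = 54.40 mm
y_c = 771292.01 / 12854.87 = 60.00 mm

x_c = 54.40 mm, y_c = 60.00 mm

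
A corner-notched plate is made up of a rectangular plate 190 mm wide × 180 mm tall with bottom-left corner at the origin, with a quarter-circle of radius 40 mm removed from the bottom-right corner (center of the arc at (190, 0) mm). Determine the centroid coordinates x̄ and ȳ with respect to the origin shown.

plate: A = 190 × 180 = 34200.00, centroid at (95.00, 90.00).
removed quarter-circle: A = −¼π·40² = -1256.64, centroid at (173.02, 16.98).
ΣA = 32943.36 mm², ΣAx̄ = 3031572.29 mm³, ΣAȳ = 3056666.67 mm³.
x̄ = 3031572.29/32943.36 = 92.02 mm; ȳ = 3056666.67/32943.36 = 92.79 mm.

x̄ = 92.02 mm, ȳ = 92.79 mm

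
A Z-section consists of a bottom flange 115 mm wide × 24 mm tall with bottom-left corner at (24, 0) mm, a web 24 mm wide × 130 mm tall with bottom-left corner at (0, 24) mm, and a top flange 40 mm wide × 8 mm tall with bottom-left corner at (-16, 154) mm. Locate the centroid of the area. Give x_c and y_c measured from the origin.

x_c = 42.53 mm, y_c = 58.28 mm

bottom flange: A = 115 × 24 = 2760.00, centroid at (81.50, 12.00).
web: A = 24 × 130 = 3120.00, centroid at (12.00, 89.00).
top flange: A = 40 × 8 = 320.00, centroid at (4.00, 158.00).
ΣA = 6200.00 mm², ΣAx_c = 263660.00 mm³, ΣAy_c = 361360.00 mm³.
x_c = 263660.00/6200.00 = 42.53 mm; y_c = 361360.00/6200.00 = 58.28 mm.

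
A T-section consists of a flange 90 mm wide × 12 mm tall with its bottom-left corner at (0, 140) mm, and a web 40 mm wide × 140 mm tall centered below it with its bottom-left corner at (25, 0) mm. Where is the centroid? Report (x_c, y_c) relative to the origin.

x_c = 45.00 mm, y_c = 82.29 mm

Part | A | x̄ᵢ | ȳᵢ | A·x̄ᵢ | A·ȳᵢ
web | 5600.00 | 45.00 | 70.00 | 252000.00 | 392000.00
flange | 1080.00 | 45.00 | 146.00 | 48600.00 | 157680.00
Σ | 6680.00 |  |  | 300600.00 | 549680.00
x_c = 300600.00 / 6680.00 = 45.00 mm
y_c = 549680.00 / 6680.00 = 82.29 mm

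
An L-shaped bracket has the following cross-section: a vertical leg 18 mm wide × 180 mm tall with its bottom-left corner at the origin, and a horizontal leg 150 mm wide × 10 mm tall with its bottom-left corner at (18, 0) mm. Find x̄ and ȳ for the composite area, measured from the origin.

x̄ = 35.58 mm, ȳ = 63.10 mm

Part | A | x̄ᵢ | ȳᵢ | A·x̄ᵢ | A·ȳᵢ
vertical leg | 3240.00 | 9.00 | 90.00 | 29160.00 | 291600.00
horizontal leg | 1500.00 | 93.00 | 5.00 | 139500.00 | 7500.00
Σ | 4740.00 |  |  | 168660.00 | 299100.00
x̄ = 168660.00 / 4740.00 = 35.58 mm
ȳ = 299100.00 / 4740.00 = 63.10 mm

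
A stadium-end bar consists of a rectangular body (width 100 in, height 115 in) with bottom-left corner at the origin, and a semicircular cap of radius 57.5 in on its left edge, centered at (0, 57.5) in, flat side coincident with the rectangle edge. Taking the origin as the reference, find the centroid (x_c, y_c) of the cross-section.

rectangular body: A = 100 × 115 = 11500.00, centroid at (50.00, 57.50).
semicircular end: A = ½π·57.5² = 5193.45, centroid at (-24.40, 57.50).
ΣA = 16693.45 in²
ΣAx_c = (11500.00)(50.00) + (5193.45)(-24.40) = 448260.42 in³
ΣAy_c = (11500.00)(57.50) + (5193.45)(57.50) = 959873.11 in³
x_c = 448260.42 / 16693.45 = 26.85 in
y_c = 959873.11 / 16693.45 = 57.50 in

x_c = 26.85 in, y_c = 57.50 in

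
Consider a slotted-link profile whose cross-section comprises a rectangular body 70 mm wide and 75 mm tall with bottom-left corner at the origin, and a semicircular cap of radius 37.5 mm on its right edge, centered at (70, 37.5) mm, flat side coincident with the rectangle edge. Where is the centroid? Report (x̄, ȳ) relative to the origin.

rectangular body: A = 70 × 75 = 5250.00, centroid at (35.00, 37.50).
semicircular end: A = ½π·37.5² = 2208.93, centroid at (85.92, 37.50).
ΣA = 7458.93 mm², ΣAx̄ = 373531.51 mm³, ΣAȳ = 279709.96 mm³.
x̄ = 373531.51/7458.93 = 50.08 mm; ȳ = 279709.96/7458.93 = 37.50 mm.

x̄ = 50.08 mm, ȳ = 37.50 mm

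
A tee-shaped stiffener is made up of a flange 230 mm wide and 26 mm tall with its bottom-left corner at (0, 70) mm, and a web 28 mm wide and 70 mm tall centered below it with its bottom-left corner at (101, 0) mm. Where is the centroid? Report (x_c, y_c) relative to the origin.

x_c = 115.00 mm, y_c = 71.15 mm

web: A = 28 × 70 = 1960.00, centroid at (115.00, 35.00).
flange: A = 230 × 26 = 5980.00, centroid at (115.00, 83.00).
ΣA = 7940.00 mm², ΣAx_c = 913100.00 mm³, ΣAy_c = 564940.00 mm³.
x_c = 913100.00/7940.00 = 115.00 mm; y_c = 564940.00/7940.00 = 71.15 mm.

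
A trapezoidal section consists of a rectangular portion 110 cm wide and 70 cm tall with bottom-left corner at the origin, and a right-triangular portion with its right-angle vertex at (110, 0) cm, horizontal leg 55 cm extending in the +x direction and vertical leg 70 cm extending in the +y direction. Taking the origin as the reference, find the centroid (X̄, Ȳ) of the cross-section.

X̄ = 69.67 cm, Ȳ = 32.67 cm

rectangular portion: A = 110 × 70 = 7700.00, centroid at (55.00, 35.00).
triangular portion: A = ½·55·70 = 1925.00, centroid at (128.33, 23.33).
ΣA = 9625.00 cm², ΣAX̄ = 670541.67 cm³, ΣAȲ = 314416.67 cm³.
X̄ = 670541.67/9625.00 = 69.67 cm; Ȳ = 314416.67/9625.00 = 32.67 cm.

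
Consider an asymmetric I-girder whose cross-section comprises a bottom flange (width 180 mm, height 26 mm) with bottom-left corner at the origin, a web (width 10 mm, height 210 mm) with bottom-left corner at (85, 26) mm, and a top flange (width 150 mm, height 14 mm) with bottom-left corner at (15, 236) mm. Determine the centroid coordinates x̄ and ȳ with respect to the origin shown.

x̄ = 90.00 mm, ȳ = 95.30 mm

bottom flange: A = 180 × 26 = 4680.00, centroid at (90.00, 13.00).
web: A = 10 × 210 = 2100.00, centroid at (90.00, 131.00).
top flange: A = 150 × 14 = 2100.00, centroid at (90.00, 243.00).
ΣA = 8880.00 mm², ΣAx̄ = 799200.00 mm³, ΣAȳ = 846240.00 mm³.
x̄ = 799200.00/8880.00 = 90.00 mm; ȳ = 846240.00/8880.00 = 95.30 mm.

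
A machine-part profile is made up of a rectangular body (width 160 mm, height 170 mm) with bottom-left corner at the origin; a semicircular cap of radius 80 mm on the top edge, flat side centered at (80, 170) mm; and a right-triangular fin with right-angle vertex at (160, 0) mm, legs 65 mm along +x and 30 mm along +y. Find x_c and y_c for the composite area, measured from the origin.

x_c = 82.59 mm, y_c = 114.37 mm

rectangular body: A = 160 × 170 = 27200.00, centroid at (80.00, 85.00).
semicircular top: A = ½π·80² = 10053.10, centroid at (80.00, 203.95).
triangular fin: A = ½·65·30 = 975.00, centroid at (181.67, 10.00).
ΣA = 38228.10 mm²
ΣAx_c = (27200.00)(80.00) + (10053.10)(80.00) + (975.00)(181.67) = 3157372.72 mm³
ΣAy_c = (27200.00)(85.00) + (10053.10)(203.95) + (975.00)(10.00) = 4372109.74 mm³
x_c = 3157372.72 / 38228.10 = 82.59 mm
y_c = 4372109.74 / 38228.10 = 114.37 mm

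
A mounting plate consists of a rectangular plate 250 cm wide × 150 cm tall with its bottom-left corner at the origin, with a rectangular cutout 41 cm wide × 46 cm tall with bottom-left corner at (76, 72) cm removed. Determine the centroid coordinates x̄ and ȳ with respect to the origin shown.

plate: A = 250 × 150 = 37500.00, centroid at (125.00, 75.00).
hole: A = −(41 × 46) = -1886.00, centroid at (96.50, 95.00).
ΣA = 35614.00 cm²
ΣAx̄ = (37500.00)(125.00) + (-1886.00)(96.50) = 4505501.00 cm³
ΣAȳ = (37500.00)(75.00) + (-1886.00)(95.00) = 2633330.00 cm³
x̄ = 4505501.00 / 35614.00 = 126.51 cm
ȳ = 2633330.00 / 35614.00 = 73.94 cm

x̄ = 126.51 cm, ȳ = 73.94 cm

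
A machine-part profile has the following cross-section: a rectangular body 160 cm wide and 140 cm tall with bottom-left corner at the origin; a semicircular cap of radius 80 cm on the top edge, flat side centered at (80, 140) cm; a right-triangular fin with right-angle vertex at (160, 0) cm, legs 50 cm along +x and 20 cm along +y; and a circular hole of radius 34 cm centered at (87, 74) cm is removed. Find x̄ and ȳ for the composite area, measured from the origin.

rectangular body: A = 160 × 140 = 22400.00, centroid at (80.00, 70.00).
semicircular top: A = ½π·80² = 10053.10, centroid at (80.00, 173.95).
triangular fin: A = ½·50·20 = 500.00, centroid at (176.67, 6.67).
hole: A = −π·34² = -3631.68, centroid at (87.00, 74.00).
ΣA = 29321.42 cm², ΣAx̄ = 2368624.80 cm³, ΣAȳ = 3051355.77 cm³.
x̄ = 2368624.80/29321.42 = 80.78 cm; ȳ = 3051355.77/29321.42 = 104.07 cm.

x̄ = 80.78 cm, ȳ = 104.07 cm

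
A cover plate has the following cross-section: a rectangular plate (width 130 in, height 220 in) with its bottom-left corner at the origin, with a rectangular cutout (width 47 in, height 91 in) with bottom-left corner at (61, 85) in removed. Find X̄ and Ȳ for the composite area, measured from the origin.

X̄ = 61.57 in, Ȳ = 106.40 in

plate: A = 130 × 220 = 28600.00, centroid at (65.00, 110.00).
hole: A = −(47 × 91) = -4277.00, centroid at (84.50, 130.50).
ΣA = 24323.00 in²
ΣAX̄ = (28600.00)(65.00) + (-4277.00)(84.50) = 1497593.50 in³
ΣAȲ = (28600.00)(110.00) + (-4277.00)(130.50) = 2587851.50 in³
X̄ = 1497593.50 / 24323.00 = 61.57 in
Ȳ = 2587851.50 / 24323.00 = 106.40 in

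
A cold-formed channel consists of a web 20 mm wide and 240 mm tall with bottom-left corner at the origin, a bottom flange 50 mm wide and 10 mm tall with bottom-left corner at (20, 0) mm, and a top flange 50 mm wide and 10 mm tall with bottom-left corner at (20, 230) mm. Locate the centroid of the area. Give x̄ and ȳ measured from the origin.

x̄ = 16.03 mm, ȳ = 120.00 mm

Part | A | x̄ᵢ | ȳᵢ | A·x̄ᵢ | A·ȳᵢ
web | 4800.00 | 10.00 | 120.00 | 48000.00 | 576000.00
bottom flange | 500.00 | 45.00 | 5.00 | 22500.00 | 2500.00
top flange | 500.00 | 45.00 | 235.00 | 22500.00 | 117500.00
Σ | 5800.00 |  |  | 93000.00 | 696000.00
x̄ = 93000.00 / 5800.00 = 16.03 mm
ȳ = 696000.00 / 5800.00 = 120.00 mm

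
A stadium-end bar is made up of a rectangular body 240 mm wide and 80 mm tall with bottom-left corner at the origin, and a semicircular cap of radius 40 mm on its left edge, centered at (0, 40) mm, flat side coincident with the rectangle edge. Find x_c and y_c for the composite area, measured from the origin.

Part | A | x̄ᵢ | ȳᵢ | A·x̄ᵢ | A·ȳᵢ
rectangular body | 19200.00 | 120.00 | 40.00 | 2304000.00 | 768000.00
semicircular end | 2513.27 | -16.98 | 40.00 | -42666.67 | 100530.96
Σ | 21713.27 |  |  | 2261333.33 | 868530.96
x_c = 2261333.33 / 21713.27 = 104.15 mm
y_c = 868530.96 / 21713.27 = 40.00 mm

x_c = 104.15 mm, y_c = 40.00 mm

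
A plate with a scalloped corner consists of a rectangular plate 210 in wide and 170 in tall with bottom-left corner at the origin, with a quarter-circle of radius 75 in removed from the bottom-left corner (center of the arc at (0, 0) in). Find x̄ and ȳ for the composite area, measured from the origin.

plate: A = 210 × 170 = 35700.00, centroid at (105.00, 85.00).
removed quarter-circle: A = −¼π·75² = -4417.86, centroid at (31.83, 31.83).
ΣA = 31282.14 in²
ΣAx̄ = (35700.00)(105.00) + (-4417.86)(31.83) = 3607875.00 in³
ΣAȳ = (35700.00)(85.00) + (-4417.86)(31.83) = 2893875.00 in³
x̄ = 3607875.00 / 31282.14 = 115.33 in
ȳ = 2893875.00 / 31282.14 = 92.51 in

x̄ = 115.33 in, ȳ = 92.51 in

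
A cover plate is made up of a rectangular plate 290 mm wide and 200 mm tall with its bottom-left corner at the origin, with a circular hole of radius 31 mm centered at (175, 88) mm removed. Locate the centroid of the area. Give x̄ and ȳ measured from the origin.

plate: A = 290 × 200 = 58000.00, centroid at (145.00, 100.00).
hole: A = −π·31² = -3019.07, centroid at (175.00, 88.00).
ΣA = 54980.93 mm²
ΣAx̄ = (58000.00)(145.00) + (-3019.07)(175.00) = 7881662.66 mm³
ΣAȳ = (58000.00)(100.00) + (-3019.07)(88.00) = 5534321.79 mm³
x̄ = 7881662.66 / 54980.93 = 143.35 mm
ȳ = 5534321.79 / 54980.93 = 100.66 mm

x̄ = 143.35 mm, ȳ = 100.66 mm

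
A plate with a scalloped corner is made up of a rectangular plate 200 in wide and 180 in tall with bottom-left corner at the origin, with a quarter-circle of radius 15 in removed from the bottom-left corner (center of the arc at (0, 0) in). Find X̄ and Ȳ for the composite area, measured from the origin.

X̄ = 100.46 in, Ȳ = 90.41 in

plate: A = 200 × 180 = 36000.00, centroid at (100.00, 90.00).
removed quarter-circle: A = −¼π·15² = -176.71, centroid at (6.37, 6.37).
ΣA = 35823.29 in²
ΣAX̄ = (36000.00)(100.00) + (-176.71)(6.37) = 3598875.00 in³
ΣAȲ = (36000.00)(90.00) + (-176.71)(6.37) = 3238875.00 in³
X̄ = 3598875.00 / 35823.29 = 100.46 in
Ȳ = 3238875.00 / 35823.29 = 90.41 in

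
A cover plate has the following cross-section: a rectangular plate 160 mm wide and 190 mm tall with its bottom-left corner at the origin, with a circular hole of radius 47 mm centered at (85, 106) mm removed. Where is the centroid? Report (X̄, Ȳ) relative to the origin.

Part | A | x̄ᵢ | ȳᵢ | A·x̄ᵢ | A·ȳᵢ
plate | 30400.00 | 80.00 | 95.00 | 2432000.00 | 2888000.00
hole | -6939.78 | 85.00 | 106.00 | -589881.14 | -735616.49
Σ | 23460.22 |  |  | 1842118.86 | 2152383.51
X̄ = 1842118.86 / 23460.22 = 78.52 mm
Ȳ = 2152383.51 / 23460.22 = 91.75 mm

X̄ = 78.52 mm, Ȳ = 91.75 mm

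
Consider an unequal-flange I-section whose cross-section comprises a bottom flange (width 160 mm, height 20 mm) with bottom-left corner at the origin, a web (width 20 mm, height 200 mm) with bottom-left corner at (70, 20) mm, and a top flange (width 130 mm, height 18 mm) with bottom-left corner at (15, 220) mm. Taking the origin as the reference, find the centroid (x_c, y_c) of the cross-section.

x_c = 80.00 mm, y_c = 109.84 mm

Part | A | x̄ᵢ | ȳᵢ | A·x̄ᵢ | A·ȳᵢ
bottom flange | 3200.00 | 80.00 | 10.00 | 256000.00 | 32000.00
web | 4000.00 | 80.00 | 120.00 | 320000.00 | 480000.00
top flange | 2340.00 | 80.00 | 229.00 | 187200.00 | 535860.00
Σ | 9540.00 |  |  | 763200.00 | 1047860.00
x_c = 763200.00 / 9540.00 = 80.00 mm
y_c = 1047860.00 / 9540.00 = 109.84 mm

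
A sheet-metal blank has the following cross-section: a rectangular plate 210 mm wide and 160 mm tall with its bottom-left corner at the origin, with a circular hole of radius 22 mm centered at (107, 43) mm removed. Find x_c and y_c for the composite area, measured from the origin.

x_c = 104.91 mm, y_c = 81.75 mm

Part | A | x̄ᵢ | ȳᵢ | A·x̄ᵢ | A·ȳᵢ
plate | 33600.00 | 105.00 | 80.00 | 3528000.00 | 2688000.00
hole | -1520.53 | 107.00 | 43.00 | -162696.80 | -65382.83
Σ | 32079.47 |  |  | 3365303.20 | 2622617.17
x_c = 3365303.20 / 32079.47 = 104.91 mm
y_c = 2622617.17 / 32079.47 = 81.75 mm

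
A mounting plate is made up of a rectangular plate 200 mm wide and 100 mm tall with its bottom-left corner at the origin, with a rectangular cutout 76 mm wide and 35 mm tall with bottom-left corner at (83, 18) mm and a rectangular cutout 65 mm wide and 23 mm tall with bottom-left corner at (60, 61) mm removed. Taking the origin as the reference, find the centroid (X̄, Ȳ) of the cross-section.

plate: A = 200 × 100 = 20000.00, centroid at (100.00, 50.00).
hole 1: A = −(76 × 35) = -2660.00, centroid at (121.00, 35.50).
hole 2: A = −(65 × 23) = -1495.00, centroid at (92.50, 72.50).
ΣA = 15845.00 mm²
ΣAX̄ = (20000.00)(100.00) + (-2660.00)(121.00) + (-1495.00)(92.50) = 1539852.50 mm³
ΣAȲ = (20000.00)(50.00) + (-2660.00)(35.50) + (-1495.00)(72.50) = 797182.50 mm³
X̄ = 1539852.50 / 15845.00 = 97.18 mm
Ȳ = 797182.50 / 15845.00 = 50.31 mm

X̄ = 97.18 mm, Ȳ = 50.31 mm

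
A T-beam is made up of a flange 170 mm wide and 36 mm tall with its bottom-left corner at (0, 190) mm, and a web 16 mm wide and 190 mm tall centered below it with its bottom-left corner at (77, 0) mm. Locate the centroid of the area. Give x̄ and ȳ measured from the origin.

web: A = 16 × 190 = 3040.00, centroid at (85.00, 95.00).
flange: A = 170 × 36 = 6120.00, centroid at (85.00, 208.00).
ΣA = 9160.00 mm², ΣAx̄ = 778600.00 mm³, ΣAȳ = 1561760.00 mm³.
x̄ = 778600.00/9160.00 = 85.00 mm; ȳ = 1561760.00/9160.00 = 170.50 mm.

x̄ = 85.00 mm, ȳ = 170.50 mm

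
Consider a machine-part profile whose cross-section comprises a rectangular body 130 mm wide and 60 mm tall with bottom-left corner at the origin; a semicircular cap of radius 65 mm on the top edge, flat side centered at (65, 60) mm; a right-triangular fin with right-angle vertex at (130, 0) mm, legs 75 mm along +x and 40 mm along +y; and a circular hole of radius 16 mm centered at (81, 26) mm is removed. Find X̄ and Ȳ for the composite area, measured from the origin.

X̄ = 73.07 mm, Ȳ = 53.82 mm

rectangular body: A = 130 × 60 = 7800.00, centroid at (65.00, 30.00).
semicircular top: A = ½π·65² = 6636.61, centroid at (65.00, 87.59).
triangular fin: A = ½·75·40 = 1500.00, centroid at (155.00, 13.33).
hole: A = −π·16² = -804.25, centroid at (81.00, 26.00).
ΣA = 15132.37 mm²
ΣAX̄ = (7800.00)(65.00) + (6636.61)(65.00) + (1500.00)(155.00) + (-804.25)(81.00) = 1105735.88 mm³
ΣAȲ = (7800.00)(30.00) + (6636.61)(87.59) + (1500.00)(13.33) + (-804.25)(26.00) = 814369.76 mm³
X̄ = 1105735.88 / 15132.37 = 73.07 mm
Ȳ = 814369.76 / 15132.37 = 53.82 mm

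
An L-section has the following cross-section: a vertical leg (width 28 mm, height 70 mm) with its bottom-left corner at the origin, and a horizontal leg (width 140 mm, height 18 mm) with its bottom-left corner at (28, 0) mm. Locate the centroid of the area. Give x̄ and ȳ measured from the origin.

vertical leg: A = 28 × 70 = 1960.00, centroid at (14.00, 35.00).
horizontal leg: A = 140 × 18 = 2520.00, centroid at (98.00, 9.00).
ΣA = 4480.00 mm²
ΣAx̄ = (1960.00)(14.00) + (2520.00)(98.00) = 274400.00 mm³
ΣAȳ = (1960.00)(35.00) + (2520.00)(9.00) = 91280.00 mm³
x̄ = 274400.00 / 4480.00 = 61.25 mm
ȳ = 91280.00 / 4480.00 = 20.38 mm

x̄ = 61.25 mm, ȳ = 20.38 mm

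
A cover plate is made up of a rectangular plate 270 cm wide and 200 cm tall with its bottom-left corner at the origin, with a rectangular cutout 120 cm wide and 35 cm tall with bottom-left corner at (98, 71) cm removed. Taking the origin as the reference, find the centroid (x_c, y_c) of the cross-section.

Part | A | x̄ᵢ | ȳᵢ | A·x̄ᵢ | A·ȳᵢ
plate | 54000.00 | 135.00 | 100.00 | 7290000.00 | 5400000.00
hole | -4200.00 | 158.00 | 88.50 | -663600.00 | -371700.00
Σ | 49800.00 |  |  | 6626400.00 | 5028300.00
x_c = 6626400.00 / 49800.00 = 133.06 cm
y_c = 5028300.00 / 49800.00 = 100.97 cm

x_c = 133.06 cm, y_c = 100.97 cm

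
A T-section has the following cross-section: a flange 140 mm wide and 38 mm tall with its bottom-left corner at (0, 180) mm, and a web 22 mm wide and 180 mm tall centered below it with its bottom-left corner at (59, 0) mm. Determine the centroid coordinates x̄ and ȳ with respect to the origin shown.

x̄ = 70.00 mm, ȳ = 152.49 mm

web: A = 22 × 180 = 3960.00, centroid at (70.00, 90.00).
flange: A = 140 × 38 = 5320.00, centroid at (70.00, 199.00).
ΣA = 9280.00 mm²
ΣAx̄ = (3960.00)(70.00) + (5320.00)(70.00) = 649600.00 mm³
ΣAȳ = (3960.00)(90.00) + (5320.00)(199.00) = 1415080.00 mm³
x̄ = 649600.00 / 9280.00 = 70.00 mm
ȳ = 1415080.00 / 9280.00 = 152.49 mm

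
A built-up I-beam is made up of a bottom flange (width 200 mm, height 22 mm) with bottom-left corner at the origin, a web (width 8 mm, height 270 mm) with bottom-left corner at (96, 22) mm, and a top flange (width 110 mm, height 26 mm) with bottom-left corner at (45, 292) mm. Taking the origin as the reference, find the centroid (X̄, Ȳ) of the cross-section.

Part | A | x̄ᵢ | ȳᵢ | A·x̄ᵢ | A·ȳᵢ
bottom flange | 4400.00 | 100.00 | 11.00 | 440000.00 | 48400.00
web | 2160.00 | 100.00 | 157.00 | 216000.00 | 339120.00
top flange | 2860.00 | 100.00 | 305.00 | 286000.00 | 872300.00
Σ | 9420.00 |  |  | 942000.00 | 1259820.00
X̄ = 942000.00 / 9420.00 = 100.00 mm
Ȳ = 1259820.00 / 9420.00 = 133.74 mm

X̄ = 100.00 mm, Ȳ = 133.74 mm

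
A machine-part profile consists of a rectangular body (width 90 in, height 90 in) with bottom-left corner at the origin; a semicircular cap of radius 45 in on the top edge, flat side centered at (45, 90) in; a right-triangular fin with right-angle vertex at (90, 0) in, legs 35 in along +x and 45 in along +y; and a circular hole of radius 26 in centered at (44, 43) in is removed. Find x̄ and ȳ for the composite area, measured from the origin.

x̄ = 49.70 in, ȳ = 63.55 in

Part | A | x̄ᵢ | ȳᵢ | A·x̄ᵢ | A·ȳᵢ
rectangular body | 8100.00 | 45.00 | 45.00 | 364500.00 | 364500.00
semicircular top | 3180.86 | 45.00 | 109.10 | 143138.82 | 347027.63
triangular fin | 787.50 | 101.67 | 15.00 | 80062.50 | 11812.50
hole | -2123.72 | 44.00 | 43.00 | -93443.53 | -91319.82
Σ | 9944.65 |  |  | 494257.78 | 632020.32
x̄ = 494257.78 / 9944.65 = 49.70 in
ȳ = 632020.32 / 9944.65 = 63.55 in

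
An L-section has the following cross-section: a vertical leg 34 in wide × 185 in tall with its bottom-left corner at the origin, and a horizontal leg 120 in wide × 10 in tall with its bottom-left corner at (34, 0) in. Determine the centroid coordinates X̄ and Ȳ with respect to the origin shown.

vertical leg: A = 34 × 185 = 6290.00, centroid at (17.00, 92.50).
horizontal leg: A = 120 × 10 = 1200.00, centroid at (94.00, 5.00).
ΣA = 7490.00 in², ΣAX̄ = 219730.00 in³, ΣAȲ = 587825.00 in³.
X̄ = 219730.00/7490.00 = 29.34 in; Ȳ = 587825.00/7490.00 = 78.48 in.

X̄ = 29.34 in, Ȳ = 78.48 in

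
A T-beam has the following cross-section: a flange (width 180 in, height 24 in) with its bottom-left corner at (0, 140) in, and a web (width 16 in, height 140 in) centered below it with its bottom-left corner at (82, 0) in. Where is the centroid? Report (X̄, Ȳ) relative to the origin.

X̄ = 90.00 in, Ȳ = 124.00 in

web: A = 16 × 140 = 2240.00, centroid at (90.00, 70.00).
flange: A = 180 × 24 = 4320.00, centroid at (90.00, 152.00).
ΣA = 6560.00 in², ΣAX̄ = 590400.00 in³, ΣAȲ = 813440.00 in³.
X̄ = 590400.00/6560.00 = 90.00 in; Ȳ = 813440.00/6560.00 = 124.00 in.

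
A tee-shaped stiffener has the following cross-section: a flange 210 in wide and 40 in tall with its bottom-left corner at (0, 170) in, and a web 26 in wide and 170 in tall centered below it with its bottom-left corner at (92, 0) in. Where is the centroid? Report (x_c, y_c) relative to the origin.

web: A = 26 × 170 = 4420.00, centroid at (105.00, 85.00).
flange: A = 210 × 40 = 8400.00, centroid at (105.00, 190.00).
ΣA = 12820.00 in², ΣAx_c = 1346100.00 in³, ΣAy_c = 1971700.00 in³.
x_c = 1346100.00/12820.00 = 105.00 in; y_c = 1971700.00/12820.00 = 153.80 in.

x_c = 105.00 in, y_c = 153.80 in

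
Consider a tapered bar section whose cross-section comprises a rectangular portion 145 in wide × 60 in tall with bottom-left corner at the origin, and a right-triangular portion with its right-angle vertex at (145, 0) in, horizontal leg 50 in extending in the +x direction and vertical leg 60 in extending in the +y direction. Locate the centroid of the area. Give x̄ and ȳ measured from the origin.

x̄ = 85.61 in, ȳ = 28.53 in

rectangular portion: A = 145 × 60 = 8700.00, centroid at (72.50, 30.00).
triangular portion: A = ½·50·60 = 1500.00, centroid at (161.67, 20.00).
ΣA = 10200.00 in², ΣAx̄ = 873250.00 in³, ΣAȳ = 291000.00 in³.
x̄ = 873250.00/10200.00 = 85.61 in; ȳ = 291000.00/10200.00 = 28.53 in.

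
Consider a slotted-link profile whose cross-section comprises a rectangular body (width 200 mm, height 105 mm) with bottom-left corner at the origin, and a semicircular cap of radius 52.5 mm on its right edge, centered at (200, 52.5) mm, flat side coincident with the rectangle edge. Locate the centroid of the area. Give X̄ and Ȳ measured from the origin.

X̄ = 120.90 mm, Ȳ = 52.50 mm

rectangular body: A = 200 × 105 = 21000.00, centroid at (100.00, 52.50).
semicircular end: A = ½π·52.5² = 4329.51, centroid at (222.28, 52.50).
ΣA = 25329.51 mm², ΣAX̄ = 3062370.23 mm³, ΣAȲ = 1329799.14 mm³.
X̄ = 3062370.23/25329.51 = 120.90 mm; Ȳ = 1329799.14/25329.51 = 52.50 mm.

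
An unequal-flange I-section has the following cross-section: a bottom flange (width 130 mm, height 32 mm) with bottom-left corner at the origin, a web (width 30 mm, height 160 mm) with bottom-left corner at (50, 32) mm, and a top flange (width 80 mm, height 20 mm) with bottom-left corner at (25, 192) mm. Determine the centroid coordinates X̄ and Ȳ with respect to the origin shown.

bottom flange: A = 130 × 32 = 4160.00, centroid at (65.00, 16.00).
web: A = 30 × 160 = 4800.00, centroid at (65.00, 112.00).
top flange: A = 80 × 20 = 1600.00, centroid at (65.00, 202.00).
ΣA = 10560.00 mm², ΣAX̄ = 686400.00 mm³, ΣAȲ = 927360.00 mm³.
X̄ = 686400.00/10560.00 = 65.00 mm; Ȳ = 927360.00/10560.00 = 87.82 mm.

X̄ = 65.00 mm, Ȳ = 87.82 mm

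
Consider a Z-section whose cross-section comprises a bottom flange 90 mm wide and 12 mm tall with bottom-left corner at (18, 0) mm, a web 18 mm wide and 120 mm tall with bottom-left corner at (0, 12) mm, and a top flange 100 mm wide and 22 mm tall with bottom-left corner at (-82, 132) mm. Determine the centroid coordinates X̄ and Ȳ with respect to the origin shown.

bottom flange: A = 90 × 12 = 1080.00, centroid at (63.00, 6.00).
web: A = 18 × 120 = 2160.00, centroid at (9.00, 72.00).
top flange: A = 100 × 22 = 2200.00, centroid at (-32.00, 143.00).
ΣA = 5440.00 mm²
ΣAX̄ = (1080.00)(63.00) + (2160.00)(9.00) + (2200.00)(-32.00) = 17080.00 mm³
ΣAȲ = (1080.00)(6.00) + (2160.00)(72.00) + (2200.00)(143.00) = 476600.00 mm³
X̄ = 17080.00 / 5440.00 = 3.14 mm
Ȳ = 476600.00 / 5440.00 = 87.61 mm

X̄ = 3.14 mm, Ȳ = 87.61 mm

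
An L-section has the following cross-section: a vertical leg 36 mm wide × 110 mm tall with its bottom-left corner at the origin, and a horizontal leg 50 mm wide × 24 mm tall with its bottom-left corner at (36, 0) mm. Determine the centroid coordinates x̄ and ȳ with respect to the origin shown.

x̄ = 28.00 mm, ȳ = 45.00 mm

Part | A | x̄ᵢ | ȳᵢ | A·x̄ᵢ | A·ȳᵢ
vertical leg | 3960.00 | 18.00 | 55.00 | 71280.00 | 217800.00
horizontal leg | 1200.00 | 61.00 | 12.00 | 73200.00 | 14400.00
Σ | 5160.00 |  |  | 144480.00 | 232200.00
x̄ = 144480.00 / 5160.00 = 28.00 mm
ȳ = 232200.00 / 5160.00 = 45.00 mm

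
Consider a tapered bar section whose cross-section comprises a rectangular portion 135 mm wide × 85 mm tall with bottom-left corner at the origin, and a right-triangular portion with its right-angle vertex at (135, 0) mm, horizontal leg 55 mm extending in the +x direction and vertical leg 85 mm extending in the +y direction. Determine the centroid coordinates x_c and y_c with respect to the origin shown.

rectangular portion: A = 135 × 85 = 11475.00, centroid at (67.50, 42.50).
triangular portion: A = ½·55·85 = 2337.50, centroid at (153.33, 28.33).
ΣA = 13812.50 mm², ΣAx_c = 1132979.17 mm³, ΣAy_c = 553916.67 mm³.
x_c = 1132979.17/13812.50 = 82.03 mm; y_c = 553916.67/13812.50 = 40.10 mm.

x_c = 82.03 mm, y_c = 40.10 mm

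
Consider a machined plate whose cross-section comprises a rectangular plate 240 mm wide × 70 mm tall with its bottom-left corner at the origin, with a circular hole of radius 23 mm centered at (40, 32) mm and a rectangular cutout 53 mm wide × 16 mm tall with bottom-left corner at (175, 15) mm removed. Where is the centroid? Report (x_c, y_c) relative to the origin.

plate: A = 240 × 70 = 16800.00, centroid at (120.00, 35.00).
hole 1: A = −π·23² = -1661.90, centroid at (40.00, 32.00).
hole 2: A = −(53 × 16) = -848.00, centroid at (201.50, 23.00).
ΣA = 14290.10 mm²
ΣAx_c = (16800.00)(120.00) + (-1661.90)(40.00) + (-848.00)(201.50) = 1778651.90 mm³
ΣAy_c = (16800.00)(35.00) + (-1661.90)(32.00) + (-848.00)(23.00) = 515315.12 mm³
x_c = 1778651.90 / 14290.10 = 124.47 mm
y_c = 515315.12 / 14290.10 = 36.06 mm

x_c = 124.47 mm, y_c = 36.06 mm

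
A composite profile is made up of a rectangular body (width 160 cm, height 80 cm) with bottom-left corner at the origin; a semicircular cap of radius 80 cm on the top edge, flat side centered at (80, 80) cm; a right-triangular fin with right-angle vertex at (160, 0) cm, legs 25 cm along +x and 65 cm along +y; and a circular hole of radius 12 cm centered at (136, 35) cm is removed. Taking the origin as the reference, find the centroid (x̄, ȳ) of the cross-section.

rectangular body: A = 160 × 80 = 12800.00, centroid at (80.00, 40.00).
semicircular top: A = ½π·80² = 10053.10, centroid at (80.00, 113.95).
triangular fin: A = ½·25·65 = 812.50, centroid at (168.33, 21.67).
hole: A = −π·12² = -452.39, centroid at (136.00, 35.00).
ΣA = 23213.21 cm²
ΣAx̄ = (12800.00)(80.00) + (10053.10)(80.00) + (812.50)(168.33) + (-452.39)(136.00) = 1903493.60 cm³
ΣAȳ = (12800.00)(40.00) + (10053.10)(113.95) + (812.50)(21.67) + (-452.39)(35.00) = 1659351.59 cm³
x̄ = 1903493.60 / 23213.21 = 82.00 cm
ȳ = 1659351.59 / 23213.21 = 71.48 cm

x̄ = 82.00 cm, ȳ = 71.48 cm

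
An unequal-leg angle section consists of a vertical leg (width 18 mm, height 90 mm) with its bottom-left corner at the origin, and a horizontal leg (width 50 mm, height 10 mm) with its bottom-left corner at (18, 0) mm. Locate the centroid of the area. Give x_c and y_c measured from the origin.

x_c = 17.02 mm, y_c = 35.57 mm

Part | A | x̄ᵢ | ȳᵢ | A·x̄ᵢ | A·ȳᵢ
vertical leg | 1620.00 | 9.00 | 45.00 | 14580.00 | 72900.00
horizontal leg | 500.00 | 43.00 | 5.00 | 21500.00 | 2500.00
Σ | 2120.00 |  |  | 36080.00 | 75400.00
x_c = 36080.00 / 2120.00 = 17.02 mm
y_c = 75400.00 / 2120.00 = 35.57 mm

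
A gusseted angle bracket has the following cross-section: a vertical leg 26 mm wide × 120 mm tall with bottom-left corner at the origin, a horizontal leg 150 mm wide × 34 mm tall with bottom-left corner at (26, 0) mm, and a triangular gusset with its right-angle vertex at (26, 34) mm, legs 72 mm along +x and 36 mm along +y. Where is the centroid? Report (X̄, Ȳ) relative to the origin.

X̄ = 65.20 mm, Ȳ = 35.05 mm

Part | A | x̄ᵢ | ȳᵢ | A·x̄ᵢ | A·ȳᵢ
vertical leg | 3120.00 | 13.00 | 60.00 | 40560.00 | 187200.00
horizontal leg | 5100.00 | 101.00 | 17.00 | 515100.00 | 86700.00
gusset | 1296.00 | 50.00 | 46.00 | 64800.00 | 59616.00
Σ | 9516.00 |  |  | 620460.00 | 333516.00
X̄ = 620460.00 / 9516.00 = 65.20 mm
Ȳ = 333516.00 / 9516.00 = 35.05 mm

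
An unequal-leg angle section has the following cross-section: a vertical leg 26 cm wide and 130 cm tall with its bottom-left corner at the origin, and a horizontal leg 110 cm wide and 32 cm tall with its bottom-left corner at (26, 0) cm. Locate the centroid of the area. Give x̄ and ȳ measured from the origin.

vertical leg: A = 26 × 130 = 3380.00, centroid at (13.00, 65.00).
horizontal leg: A = 110 × 32 = 3520.00, centroid at (81.00, 16.00).
ΣA = 6900.00 cm²
ΣAx̄ = (3380.00)(13.00) + (3520.00)(81.00) = 329060.00 cm³
ΣAȳ = (3380.00)(65.00) + (3520.00)(16.00) = 276020.00 cm³
x̄ = 329060.00 / 6900.00 = 47.69 cm
ȳ = 276020.00 / 6900.00 = 40.00 cm

x̄ = 47.69 cm, ȳ = 40.00 cm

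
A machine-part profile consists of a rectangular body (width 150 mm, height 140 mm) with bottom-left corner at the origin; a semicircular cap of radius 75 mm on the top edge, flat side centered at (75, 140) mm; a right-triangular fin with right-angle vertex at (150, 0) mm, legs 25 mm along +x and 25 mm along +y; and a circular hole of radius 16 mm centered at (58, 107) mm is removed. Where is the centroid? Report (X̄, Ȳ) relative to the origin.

X̄ = 76.35 mm, Ȳ = 98.99 mm

Part | A | x̄ᵢ | ȳᵢ | A·x̄ᵢ | A·ȳᵢ
rectangular body | 21000.00 | 75.00 | 70.00 | 1575000.00 | 1470000.00
semicircular top | 8835.73 | 75.00 | 171.83 | 662679.70 | 1518252.11
triangular fin | 312.50 | 158.33 | 8.33 | 49479.17 | 2604.17
hole | -804.25 | 58.00 | 107.00 | -46646.37 | -86054.51
Σ | 29343.98 |  |  | 2240512.50 | 2904801.77
X̄ = 2240512.50 / 29343.98 = 76.35 mm
Ȳ = 2904801.77 / 29343.98 = 98.99 mm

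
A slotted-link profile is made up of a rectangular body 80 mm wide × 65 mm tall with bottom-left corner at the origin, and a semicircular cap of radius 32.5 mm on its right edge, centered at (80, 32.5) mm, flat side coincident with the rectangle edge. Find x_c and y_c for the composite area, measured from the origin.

rectangular body: A = 80 × 65 = 5200.00, centroid at (40.00, 32.50).
semicircular end: A = ½π·32.5² = 1659.15, centroid at (93.79, 32.50).
ΣA = 6859.15 mm², ΣAx_c = 363617.71 mm³, ΣAy_c = 222922.49 mm³.
x_c = 363617.71/6859.15 = 53.01 mm; y_c = 222922.49/6859.15 = 32.50 mm.

x_c = 53.01 mm, y_c = 32.50 mm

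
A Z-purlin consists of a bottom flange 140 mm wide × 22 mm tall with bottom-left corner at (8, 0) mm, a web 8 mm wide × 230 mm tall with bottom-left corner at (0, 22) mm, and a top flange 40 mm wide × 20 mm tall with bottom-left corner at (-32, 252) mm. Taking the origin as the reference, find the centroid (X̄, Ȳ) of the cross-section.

bottom flange: A = 140 × 22 = 3080.00, centroid at (78.00, 11.00).
web: A = 8 × 230 = 1840.00, centroid at (4.00, 137.00).
top flange: A = 40 × 20 = 800.00, centroid at (-12.00, 262.00).
ΣA = 5720.00 mm², ΣAX̄ = 238000.00 mm³, ΣAȲ = 495560.00 mm³.
X̄ = 238000.00/5720.00 = 41.61 mm; Ȳ = 495560.00/5720.00 = 86.64 mm.

X̄ = 41.61 mm, Ȳ = 86.64 mm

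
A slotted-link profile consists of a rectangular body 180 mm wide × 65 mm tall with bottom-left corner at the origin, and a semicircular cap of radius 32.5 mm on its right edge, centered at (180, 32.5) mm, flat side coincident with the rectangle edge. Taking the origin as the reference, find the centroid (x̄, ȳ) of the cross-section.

x̄ = 102.89 mm, ȳ = 32.50 mm

rectangular body: A = 180 × 65 = 11700.00, centroid at (90.00, 32.50).
semicircular end: A = ½π·32.5² = 1659.15, centroid at (193.79, 32.50).
ΣA = 13359.15 mm²
ΣAx̄ = (11700.00)(90.00) + (1659.15)(193.79) = 1374533.07 mm³
ΣAȳ = (11700.00)(32.50) + (1659.15)(32.50) = 434172.49 mm³
x̄ = 1374533.07 / 13359.15 = 102.89 mm
ȳ = 434172.49 / 13359.15 = 32.50 mm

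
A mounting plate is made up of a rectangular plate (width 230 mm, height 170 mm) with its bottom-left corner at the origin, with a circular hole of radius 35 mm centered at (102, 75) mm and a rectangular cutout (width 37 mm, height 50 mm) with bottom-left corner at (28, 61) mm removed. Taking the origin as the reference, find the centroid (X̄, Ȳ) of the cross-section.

X̄ = 120.29 mm, Ȳ = 86.10 mm

plate: A = 230 × 170 = 39100.00, centroid at (115.00, 85.00).
hole 1: A = −π·35² = -3848.45, centroid at (102.00, 75.00).
hole 2: A = −(37 × 50) = -1850.00, centroid at (46.50, 86.00).
ΣA = 33401.55 mm², ΣAX̄ = 4017933.00 mm³, ΣAȲ = 2875766.17 mm³.
X̄ = 4017933.00/33401.55 = 120.29 mm; Ȳ = 2875766.17/33401.55 = 86.10 mm.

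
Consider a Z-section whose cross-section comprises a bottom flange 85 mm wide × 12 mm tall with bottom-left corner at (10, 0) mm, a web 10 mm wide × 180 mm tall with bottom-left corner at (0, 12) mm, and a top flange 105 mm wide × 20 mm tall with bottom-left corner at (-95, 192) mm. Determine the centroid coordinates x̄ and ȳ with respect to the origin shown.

x̄ = -5.43 mm, ȳ = 124.78 mm

bottom flange: A = 85 × 12 = 1020.00, centroid at (52.50, 6.00).
web: A = 10 × 180 = 1800.00, centroid at (5.00, 102.00).
top flange: A = 105 × 20 = 2100.00, centroid at (-42.50, 202.00).
ΣA = 4920.00 mm²
ΣAx̄ = (1020.00)(52.50) + (1800.00)(5.00) + (2100.00)(-42.50) = -26700.00 mm³
ΣAȳ = (1020.00)(6.00) + (1800.00)(102.00) + (2100.00)(202.00) = 613920.00 mm³
x̄ = -26700.00 / 4920.00 = -5.43 mm
ȳ = 613920.00 / 4920.00 = 124.78 mm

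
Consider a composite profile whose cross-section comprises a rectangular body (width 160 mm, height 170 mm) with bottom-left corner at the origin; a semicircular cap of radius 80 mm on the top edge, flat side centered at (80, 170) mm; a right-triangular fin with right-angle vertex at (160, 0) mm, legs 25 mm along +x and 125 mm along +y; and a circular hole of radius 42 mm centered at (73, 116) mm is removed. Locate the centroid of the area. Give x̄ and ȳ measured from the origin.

rectangular body: A = 160 × 170 = 27200.00, centroid at (80.00, 85.00).
semicircular top: A = ½π·80² = 10053.10, centroid at (80.00, 203.95).
triangular fin: A = ½·25·125 = 1562.50, centroid at (168.33, 41.67).
hole: A = −π·42² = -5541.77, centroid at (73.00, 116.00).
ΣA = 33273.83 mm²
ΣAx̄ = (27200.00)(80.00) + (10053.10)(80.00) + (1562.50)(168.33) + (-5541.77)(73.00) = 2838719.38 mm³
ΣAȳ = (27200.00)(85.00) + (10053.10)(203.95) + (1562.50)(41.67) + (-5541.77)(116.00) = 3784618.65 mm³
x̄ = 2838719.38 / 33273.83 = 85.31 mm
ȳ = 3784618.65 / 33273.83 = 113.74 mm

x̄ = 85.31 mm, ȳ = 113.74 mm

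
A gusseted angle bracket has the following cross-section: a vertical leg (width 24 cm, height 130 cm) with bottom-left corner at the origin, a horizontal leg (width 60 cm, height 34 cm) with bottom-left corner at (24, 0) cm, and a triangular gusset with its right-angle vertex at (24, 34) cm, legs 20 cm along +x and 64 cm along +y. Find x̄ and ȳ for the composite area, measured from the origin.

Part | A | x̄ᵢ | ȳᵢ | A·x̄ᵢ | A·ȳᵢ
vertical leg | 3120.00 | 12.00 | 65.00 | 37440.00 | 202800.00
horizontal leg | 2040.00 | 54.00 | 17.00 | 110160.00 | 34680.00
gusset | 640.00 | 30.67 | 55.33 | 19626.67 | 35413.33
Σ | 5800.00 |  |  | 167226.67 | 272893.33
x̄ = 167226.67 / 5800.00 = 28.83 cm
ȳ = 272893.33 / 5800.00 = 47.05 cm

x̄ = 28.83 cm, ȳ = 47.05 cm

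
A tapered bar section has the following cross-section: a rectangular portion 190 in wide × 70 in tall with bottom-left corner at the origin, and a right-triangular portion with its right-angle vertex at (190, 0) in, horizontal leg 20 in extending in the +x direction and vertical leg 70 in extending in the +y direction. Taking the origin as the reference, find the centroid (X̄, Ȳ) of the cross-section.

X̄ = 100.08 in, Ȳ = 34.42 in

rectangular portion: A = 190 × 70 = 13300.00, centroid at (95.00, 35.00).
triangular portion: A = ½·20·70 = 700.00, centroid at (196.67, 23.33).
ΣA = 14000.00 in², ΣAX̄ = 1401166.67 in³, ΣAȲ = 481833.33 in³.
X̄ = 1401166.67/14000.00 = 100.08 in; Ȳ = 481833.33/14000.00 = 34.42 in.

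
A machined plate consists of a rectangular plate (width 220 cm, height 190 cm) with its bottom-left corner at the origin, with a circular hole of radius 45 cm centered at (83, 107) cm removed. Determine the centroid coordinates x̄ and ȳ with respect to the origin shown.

Part | A | x̄ᵢ | ȳᵢ | A·x̄ᵢ | A·ȳᵢ
plate | 41800.00 | 110.00 | 95.00 | 4598000.00 | 3971000.00
hole | -6361.73 | 83.00 | 107.00 | -528023.19 | -680704.59
Σ | 35438.27 |  |  | 4069976.81 | 3290295.41
x̄ = 4069976.81 / 35438.27 = 114.85 cm
ȳ = 3290295.41 / 35438.27 = 92.85 cm

x̄ = 114.85 cm, ȳ = 92.85 cm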